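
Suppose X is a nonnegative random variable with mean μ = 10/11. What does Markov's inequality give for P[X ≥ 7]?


μ = E[X] = 10/11, a = 7.
Markov: P[X ≥ 7] ≤ μ/a = (10/11)/7 = 10/77.
Numerically: ≈ 0.130.
(Since a = 7 > μ = 0.909, the bound 10/77 is < 1 and informative.)

P[X ≥ 7] ≤ 10/77 ≈ 0.130.


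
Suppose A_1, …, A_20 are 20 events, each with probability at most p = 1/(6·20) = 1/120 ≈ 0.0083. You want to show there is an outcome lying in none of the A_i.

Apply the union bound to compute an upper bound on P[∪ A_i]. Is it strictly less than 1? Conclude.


Union bound: P[∪_{i=1}^{20} A_i] ≤ Σ_i P[A_i] ≤ 20·p = 20·(1/120) = 1/6.
Numerically: 1/6 ≈ 0.1667.
Is 1/6 < 1? YES.
Since P[∪ A_i] ≤ 1/6 < 1, the complement has P[∩ A_i^c] ≥ 1 − 1/6 = 5/6 > 0, so some outcome avoids every A_i.

20·p = 1/6 ≈ 0.1667; existence CERTIFIED by the union bound.


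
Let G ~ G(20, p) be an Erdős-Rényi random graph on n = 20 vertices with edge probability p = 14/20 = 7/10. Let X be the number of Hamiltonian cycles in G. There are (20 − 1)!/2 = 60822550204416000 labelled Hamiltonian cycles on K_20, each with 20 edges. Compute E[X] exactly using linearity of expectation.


K_20 has (20 − 1)!/2 = 60822550204416000 labelled Hamiltonian cycles.
For each such Hamiltonian cycle H, let X_H = 1 if all 20 edges of H are present in G. Then P[X_H = 1] = p^{20} = (7/10)^{20} = 79792266297612001/100000000000000000000.
Summing the indicators: E[X] = Σ_H E[X_H] = 60822550204416000 · p^{20} = 60822550204416000 · 79792266297612001/100000000000000000000 = 1184855742873690605203907421/24414062500000.
Numerically: E[X] ≈ 4.853e+13.

E[X] = 60822550204416000 · (7/10)^{20} = 1184855742873690605203907421/24414062500000 ≈ 4.853e+13.


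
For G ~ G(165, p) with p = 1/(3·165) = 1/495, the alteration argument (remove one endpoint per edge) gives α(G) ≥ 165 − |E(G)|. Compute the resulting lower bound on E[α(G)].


E[|E(G)|] = C(165, 2)·p = 13530 · (1/495) = 82/3.
E[α(G)] ≥ n − E[|E(G)|] = 165 − 82/3 = 413/3.
Numerically: ≈ 137.666667.
(This is only a lower bound; the true E[α(G)] may be larger.)

E[α(G)] ≥ 413/3 ≈ 137.666667.


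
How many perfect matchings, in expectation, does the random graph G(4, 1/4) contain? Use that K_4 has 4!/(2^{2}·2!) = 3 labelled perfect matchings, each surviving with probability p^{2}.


K_4 has 4!/(2^{2}·2!) = 3 labelled perfect matchings.
For each such perfect matching H, let X_H = 1 if all 2 edges of H are present in G. Then P[X_H = 1] = p^{2} = (1/4)^{2} = 1/16.
By linearity: E[X] = Σ_H E[X_H] = 3 · p^{2} = 3 · 1/16 = 3/16.
Numerically: E[X] ≈ 0.1875.

E[X] = 3 · (1/4)^{2} = 3/16 ≈ 0.1875.


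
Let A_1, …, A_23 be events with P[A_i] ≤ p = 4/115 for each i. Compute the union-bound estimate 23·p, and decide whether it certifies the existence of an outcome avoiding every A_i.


Union bound: P[∪_{i=1}^{23} A_i] ≤ Σ_i P[A_i] ≤ 23·p = 23·(4/115) = 4/5.
Numerically: 4/5 ≈ 0.8000000.
Is 4/5 < 1? YES.
Since P[∪ A_i] ≤ 4/5 < 1, the complement has P[∩ A_i^c] ≥ 1 − 4/5 = 1/5 > 0, so some outcome avoids every A_i.

23·p = 4/5 ≈ 0.8000000; existence CERTIFIED by the union bound.


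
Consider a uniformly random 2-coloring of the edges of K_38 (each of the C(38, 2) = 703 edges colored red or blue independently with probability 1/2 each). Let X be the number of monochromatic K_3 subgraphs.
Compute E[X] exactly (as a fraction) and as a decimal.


Let X = Σ_S X_S over the C(38, 3) = 8436 subsets S of size 3, where X_S = 1 if the K_3 on S is monochromatic.
For a fixed S, the K_3 on S has C(3, 2) = 3 edges. P[all 3 edges red] = (1/2)^3, and likewise for blue, so P[monochromatic] = 2·(1/2)^3 = 2^{1 − 3} = 1/4.
Summing: E[X] = C(38, 3) · 2^{1 − 3} = 8436 · 1/4 = 2109.
Numerically: E[X] ≈ 2109.000000.

E[X] = C(38,3)·2^(1−C(3,2)) = 2109 ≈ 2109.000000.


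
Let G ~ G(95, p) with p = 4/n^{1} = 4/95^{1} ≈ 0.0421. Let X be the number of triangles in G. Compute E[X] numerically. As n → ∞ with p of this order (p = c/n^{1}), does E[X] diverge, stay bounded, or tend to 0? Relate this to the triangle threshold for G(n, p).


Number of potential triangles: C(95, 3) = 138415.
Each occurs with probability p³ ≈ (0.0421)³ ≈ 7.46464e-05.
By linearity: E[X] = C(95, 3)·p³ ≈ 138415 · 7.46464e-05 ≈ 10.332.
Here α = 1, so p = 4/n is exactly at the triangle threshold p ~ 1/n. Asymptotically E[X] → c³/6 = 4³/6 = 32/3 ≈ 10.667, a bounded constant. In this regime the triangle count is asymptotically Poisson(c³/6).

E[X] ≈ 10.332; in regime p = Θ(1/n^{1}) E[X] stays bounded (at the triangle threshold p ~ 1/n).


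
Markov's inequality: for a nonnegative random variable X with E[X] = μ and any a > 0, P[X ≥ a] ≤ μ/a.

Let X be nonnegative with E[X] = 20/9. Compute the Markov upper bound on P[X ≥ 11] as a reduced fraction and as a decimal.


μ = E[X] = 20/9, a = 11.
Markov: P[X ≥ 11] ≤ μ/a = (20/9)/11 = 20/99.
Numerically: ≈ 0.202.
(Since a = 11 > μ = 2.222, the bound 20/99 is < 1 and informative.)

P[X ≥ 11] ≤ 20/99 ≈ 0.202.


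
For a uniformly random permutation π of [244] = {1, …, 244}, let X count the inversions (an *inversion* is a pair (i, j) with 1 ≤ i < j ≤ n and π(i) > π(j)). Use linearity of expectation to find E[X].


Write X = Σ X_I over the C(244, 2) = 29646 pairs i < j, with X_I the indicator of one inversion.
There are 29646 indicators.
For each fixed pair i < j, the values π(i) and π(j) are two distinct elements of {1, …, 244} in uniformly random order; by symmetry P[π(i) > π(j)] = 1/2.
By linearity: E[X] = 29646 · (1/2) = C(244, 2) · (1/2) = 29646/2 = 14823 ≈ 14823.000.

E[X] = 14823 = 14823.000.


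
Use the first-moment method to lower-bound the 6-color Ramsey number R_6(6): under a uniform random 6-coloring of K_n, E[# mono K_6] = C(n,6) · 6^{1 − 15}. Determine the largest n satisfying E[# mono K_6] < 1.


We need C(n, 6) · 6^{1 − 15} < 1, i.e. C(n, 6) < 6^{15 − 1} = 78364164096.
Check values of n near the boundary:
  n = 196: C(196, 6) = 72887293024; 72887293024 < 78364164096? YES
  n = 197: C(197, 6) = 75176946208; 75176946208 < 78364164096? YES
  n = 198: C(198, 6) = 77526225777; 77526225777 < 78364164096? YES
  n = 199: C(199, 6) = 79936367511; 79936367511 < 78364164096? NO
  n = 200: C(200, 6) = 82408626300; 82408626300 < 78364164096? NO
The largest n with C(n, 6) < 78364164096 is n = 198 (where E[X] = 25842075259/26121388032 ≈ 0.9893). Hence R_6(6) > 198, i.e. R_6(6) ≥ 199.

Largest n = 198; hence R_6(6) > 198.


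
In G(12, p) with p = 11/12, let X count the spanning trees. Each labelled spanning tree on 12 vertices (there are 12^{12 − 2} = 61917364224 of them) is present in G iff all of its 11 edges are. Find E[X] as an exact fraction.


K_12 has 12^{12 − 2} = 61917364224 labelled spanning trees.
For each such spanning tree H, let X_H = 1 if all 11 edges of H are present in G. Then P[X_H = 1] = p^{11} = (11/12)^{11} = 285311670611/743008370688.
By linearity: E[X] = Σ_H E[X_H] = 61917364224 · p^{11} = 61917364224 · 285311670611/743008370688 = 285311670611/12.
Numerically: E[X] ≈ 2.378e+10.

E[X] = 61917364224 · (11/12)^{11} = 285311670611/12 ≈ 2.378e+10.


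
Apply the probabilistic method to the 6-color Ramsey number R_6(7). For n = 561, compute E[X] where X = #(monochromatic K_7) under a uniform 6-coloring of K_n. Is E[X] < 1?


E[X] = C(561, 7) · 6^{1 − 21} = 3341868282890280 · 6^{−20} = 3341868282890280/3656158440062976.
As a reduced fraction: E[X] = 46414837262365/50779978334208 ≈ 0.9140.
Is E[X] < 1? YES.
Since E[X] < 1, there exists a 6-coloring of K_{561} with no monochromatic K_7; hence R_6(7) > 561.

E[X] = 46414837262365/50779978334208 ≈ 0.9140; E[X] < 1, so R_6(7) > 561.


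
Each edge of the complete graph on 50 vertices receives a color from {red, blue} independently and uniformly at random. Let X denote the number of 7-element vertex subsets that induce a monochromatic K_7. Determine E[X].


Let X = Σ_S X_S over the C(50, 7) = 99884400 subsets S of size 7, where X_S = 1 if the K_7 on S is monochromatic.
For a fixed S, the K_7 on S has C(7, 2) = 21 edges. P[all 21 edges red] = (1/2)^21, and likewise for blue, so P[monochromatic] = 2·(1/2)^21 = 2^{1 − 21} = 1/1048576.
By linearity of expectation: E[X] = C(50, 7) · 2^{1 − 21} = 99884400 · 1/1048576 = 6242775/65536.
Numerically: E[X] ≈ 95.2572.

E[X] = C(50,7)·2^(1−C(7,2)) = 6242775/65536 ≈ 95.2572.


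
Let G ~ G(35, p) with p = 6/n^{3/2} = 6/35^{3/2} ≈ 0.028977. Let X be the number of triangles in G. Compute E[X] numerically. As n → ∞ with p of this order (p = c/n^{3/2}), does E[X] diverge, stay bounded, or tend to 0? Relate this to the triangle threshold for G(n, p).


Number of potential triangles: C(35, 3) = 6545.
Each occurs with probability p³ ≈ (0.028977)³ ≈ 2.4330305e-05.
By linearity: E[X] = C(35, 3)·p³ ≈ 6545 · 2.4330305e-05 ≈ 0.15924.
Since α = 3/2 > 1, p = c/n^{3/2} = o(1/n) is below the triangle threshold p ~ 1/n. Asymptotically E[X] ~ (c³/6)·n^{3(1−α)} = (6³/6)·n^{-1.5} → 0, so by Markov's inequality G has no triangles w.h.p.

E[X] ≈ 0.15924; in regime p = Θ(1/n^{3/2}) E[X] tends to 0 (below the triangle threshold p ~ 1/n).


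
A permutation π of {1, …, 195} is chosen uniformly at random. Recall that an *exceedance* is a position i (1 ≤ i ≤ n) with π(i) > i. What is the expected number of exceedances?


Write X = Σ_{i=1}^{195} X_i, where X_i = 1_{π(i) > i}.
For each fixed i, π(i) is uniform over {1, …, 195} (marginal of a uniform permutation), so P[π(i) > i] = (n − i)/n. Summing: Σ_{i=1}^{195} (n − i)/n = (0 + 1 + … + 194)/195 = 195(195 − 1)/(2·195) = (195 − 1)/2.
Hence E[X] = Σ_{i=1}^{195} (195 − i)/195 = 97 ≈ 97.000.

E[X] = 97 = 97.000.


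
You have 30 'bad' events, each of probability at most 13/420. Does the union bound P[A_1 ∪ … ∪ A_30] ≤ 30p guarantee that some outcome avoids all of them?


Union bound: P[∪_{i=1}^{30} A_i] ≤ Σ_i P[A_i] ≤ 30·p = 30·(13/420) = 13/14.
Numerically: 13/14 ≈ 0.92857.
Is 13/14 < 1? YES.
Since P[∪ A_i] ≤ 13/14 < 1, the complement has P[∩ A_i^c] ≥ 1 − 13/14 = 1/14 > 0, so some outcome avoids every A_i.

30·p = 13/14 ≈ 0.92857; existence CERTIFIED by the union bound.


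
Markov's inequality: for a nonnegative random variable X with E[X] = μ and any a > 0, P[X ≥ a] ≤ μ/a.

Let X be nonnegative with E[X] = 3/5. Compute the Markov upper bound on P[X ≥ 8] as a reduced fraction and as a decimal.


μ = E[X] = 3/5, a = 8.
Markov: P[X ≥ 8] ≤ μ/a = (3/5)/8 = 3/40.
Numerically: ≈ 0.0750.
(Since a = 8 > μ = 0.6000, the bound 3/40 is < 1 and informative.)

P[X ≥ 8] ≤ 3/40 ≈ 0.0750.


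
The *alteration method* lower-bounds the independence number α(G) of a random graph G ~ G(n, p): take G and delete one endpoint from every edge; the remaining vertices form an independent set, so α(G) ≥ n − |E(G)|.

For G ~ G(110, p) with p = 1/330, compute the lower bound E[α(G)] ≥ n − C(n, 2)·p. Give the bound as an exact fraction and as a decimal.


E[|E(G)|] = C(110, 2)·p = 5995 · (1/330) = 109/6.
E[α(G)] ≥ n − E[|E(G)|] = 110 − 109/6 = 551/6.
Numerically: ≈ 91.83333.
(This is only a lower bound; the true E[α(G)] may be larger.)

E[α(G)] ≥ 551/6 ≈ 91.83333.


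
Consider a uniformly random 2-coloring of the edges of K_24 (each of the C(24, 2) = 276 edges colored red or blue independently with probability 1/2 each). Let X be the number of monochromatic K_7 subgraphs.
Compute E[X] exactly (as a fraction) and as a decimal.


Let X = Σ_S X_S over the C(24, 7) = 346104 subsets S of size 7, where X_S = 1 if the K_7 on S is monochromatic.
For a fixed S, the K_7 on S has C(7, 2) = 21 edges. P[all 21 edges red] = (1/2)^21, and likewise for blue, so P[monochromatic] = 2·(1/2)^21 = 2^{1 − 21} = 1/1048576.
Summing: E[X] = C(24, 7) · 2^{1 − 21} = 346104 · 1/1048576 = 43263/131072.
Numerically: E[X] ≈ 0.3301.

E[X] = C(24,7)·2^(1−C(7,2)) = 43263/131072 ≈ 0.3301.


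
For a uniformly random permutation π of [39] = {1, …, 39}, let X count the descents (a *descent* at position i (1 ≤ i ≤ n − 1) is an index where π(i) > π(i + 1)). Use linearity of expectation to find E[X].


Write X = Σ X_I over i = 1, …, 38, with X_I the indicator of one descent.
There are 38 indicators.
For each fixed i, the pair (π(i), π(i+1)) is a uniformly random ordered pair of distinct values from {1, …, 39}; by symmetry P[π(i) > π(i+1)] = 1/2.
By linearity: E[X] = 38 · (1/2) = (39 − 1) · (1/2) = 19 ≈ 19.000.

E[X] = 19 = 19.000.


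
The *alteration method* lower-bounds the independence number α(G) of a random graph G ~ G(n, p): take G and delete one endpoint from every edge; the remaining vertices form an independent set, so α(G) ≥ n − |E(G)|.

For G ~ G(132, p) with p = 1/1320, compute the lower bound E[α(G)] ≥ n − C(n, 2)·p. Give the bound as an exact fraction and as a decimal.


E[|E(G)|] = C(132, 2)·p = 8646 · (1/1320) = 131/20.
E[α(G)] ≥ n − E[|E(G)|] = 132 − 131/20 = 2509/20.
Numerically: ≈ 125.45000.
(This is only a lower bound; the true E[α(G)] may be larger.)

E[α(G)] ≥ 2509/20 ≈ 125.45000.


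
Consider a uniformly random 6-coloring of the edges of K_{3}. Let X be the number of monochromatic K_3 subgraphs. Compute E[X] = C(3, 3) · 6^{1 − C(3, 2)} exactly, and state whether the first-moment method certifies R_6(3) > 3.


E[X] = C(3, 3) · 6^{1 − 3} = 1 · 6^{−2} = 1/36.
As a reduced fraction: E[X] = 1/36 ≈ 0.02778.
Is E[X] < 1? YES.
Since E[X] < 1, there exists a 6-coloring of K_{3} with no monochromatic K_3; hence R_6(3) > 3.

E[X] = 1/36 ≈ 0.02778; E[X] < 1, so R_6(3) > 3.


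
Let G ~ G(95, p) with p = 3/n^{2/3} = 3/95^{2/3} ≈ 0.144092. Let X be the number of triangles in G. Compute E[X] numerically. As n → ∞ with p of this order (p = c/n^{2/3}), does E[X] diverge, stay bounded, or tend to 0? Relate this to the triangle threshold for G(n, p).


Number of potential triangles: C(95, 3) = 138415.
Each occurs with probability p³ ≈ (0.144092)³ ≈ 2.99168975e-03.
By linearity: E[X] = C(95, 3)·p³ ≈ 138415 · 2.99168975e-03 ≈ 414.094737.
Since α = 2/3 < 1, p = c/n^{2/3} ≫ 1/n is above the triangle threshold p ~ 1/n. Asymptotically E[X] ~ (c³/6)·n^{3(1−α)} = (3³/6)·n^{1} → ∞; triangles are abundant w.h.p.

E[X] ≈ 414.094737; in regime p = Θ(1/n^{2/3}) E[X] diverges (above the triangle threshold p ~ 1/n).


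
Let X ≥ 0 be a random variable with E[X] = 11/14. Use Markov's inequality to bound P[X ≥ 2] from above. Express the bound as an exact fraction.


μ = E[X] = 11/14, a = 2.
Markov: P[X ≥ 2] ≤ μ/a = (11/14)/2 = 11/28.
Numerically: ≈ 0.39286.
(Since a = 2 > μ = 0.78571, the bound 11/28 is < 1 and informative.)

P[X ≥ 2] ≤ 11/28 ≈ 0.39286.


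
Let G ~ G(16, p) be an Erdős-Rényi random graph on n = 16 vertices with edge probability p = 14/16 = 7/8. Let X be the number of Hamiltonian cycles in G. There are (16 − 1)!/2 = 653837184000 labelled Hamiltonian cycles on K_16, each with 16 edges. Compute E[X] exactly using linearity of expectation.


K_16 has (16 − 1)!/2 = 653837184000 labelled Hamiltonian cycles.
For each such Hamiltonian cycle H, let X_H = 1 if all 16 edges of H are present in G. Then P[X_H = 1] = p^{16} = (7/8)^{16} = 33232930569601/281474976710656.
By linearity of expectation: E[X] = Σ_H E[X_H] = 653837184000 · p^{16} = 653837184000 · 33232930569601/281474976710656 = 21219654042671322112875/274877906944.
Numerically: E[X] ≈ 7.72e+10.

E[X] = 653837184000 · (7/8)^{16} = 21219654042671322112875/274877906944 ≈ 7.72e+10.


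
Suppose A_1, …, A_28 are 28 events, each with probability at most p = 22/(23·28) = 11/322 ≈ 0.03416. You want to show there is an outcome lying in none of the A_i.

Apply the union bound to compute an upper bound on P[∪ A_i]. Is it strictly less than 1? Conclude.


Union bound: P[∪_{i=1}^{28} A_i] ≤ Σ_i P[A_i] ≤ 28·p = 28·(11/322) = 22/23.
Numerically: 22/23 ≈ 0.95652.
Is 22/23 < 1? YES.
Since P[∪ A_i] ≤ 22/23 < 1, the complement has P[∩ A_i^c] ≥ 1 − 22/23 = 1/23 > 0, so some outcome avoids every A_i.

28·p = 22/23 ≈ 0.95652; existence CERTIFIED by the union bound.


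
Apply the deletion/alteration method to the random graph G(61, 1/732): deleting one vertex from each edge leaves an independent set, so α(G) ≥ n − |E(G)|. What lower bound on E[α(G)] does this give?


E[|E(G)|] = C(61, 2)·p = 1830 · (1/732) = 5/2.
E[α(G)] ≥ n − E[|E(G)|] = 61 − 5/2 = 117/2.
Numerically: ≈ 58.500.
(This is only a lower bound; the true E[α(G)] may be larger.)

E[α(G)] ≥ 117/2 ≈ 58.500.


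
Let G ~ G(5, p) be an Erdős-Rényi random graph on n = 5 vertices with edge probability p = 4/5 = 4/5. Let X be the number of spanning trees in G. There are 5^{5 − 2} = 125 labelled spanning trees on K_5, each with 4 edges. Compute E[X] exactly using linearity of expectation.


K_5 has 5^{5 − 2} = 125 labelled spanning trees.
For each such spanning tree H, let X_H = 1 if all 4 edges of H are present in G. Then P[X_H = 1] = p^{4} = (4/5)^{4} = 256/625.
By linearity: E[X] = Σ_H E[X_H] = 125 · p^{4} = 125 · 256/625 = 256/5.
Numerically: E[X] ≈ 51.2.

E[X] = 125 · (4/5)^{4} = 256/5 ≈ 51.2.


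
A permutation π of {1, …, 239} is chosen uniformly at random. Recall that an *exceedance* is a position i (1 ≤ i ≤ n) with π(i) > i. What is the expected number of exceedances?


Write X = Σ_{i=1}^{239} X_i, where X_i = 1_{π(i) > i}.
For each fixed i, π(i) is uniform over {1, …, 239} (marginal of a uniform permutation), so P[π(i) > i] = (n − i)/n. Summing: Σ_{i=1}^{239} (n − i)/n = (0 + 1 + … + 238)/239 = 239(239 − 1)/(2·239) = (239 − 1)/2.
Hence E[X] = Σ_{i=1}^{239} (239 − i)/239 = 119 ≈ 119.00000.

E[X] = 119 = 119.00000.


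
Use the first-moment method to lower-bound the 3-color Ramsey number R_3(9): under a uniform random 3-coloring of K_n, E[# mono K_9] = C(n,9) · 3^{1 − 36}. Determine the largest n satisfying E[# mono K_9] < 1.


We need C(n, 9) · 3^{1 − 36} < 1, i.e. C(n, 9) < 3^{36 − 1} = 50031545098999707.
Check values of n near the boundary:
  n = 297: C(297, 9) = 43842345008337645; 43842345008337645 < 50031545098999707? YES
  n = 298: C(298, 9) = 45207677551849890; 45207677551849890 < 50031545098999707? YES
  n = 299: C(299, 9) = 46610674441390059; 46610674441390059 < 50031545098999707? YES
  n = 300: C(300, 9) = 48052241692154700; 48052241692154700 < 50031545098999707? YES
  n = 301: C(301, 9) = 49533303936090975; 49533303936090975 < 50031545098999707? YES
  n = 302: C(302, 9) = 51054804739588650; 51054804739588650 < 50031545098999707? NO
The largest n with C(n, 9) < 50031545098999707 is n = 301 (where E[X] = 16511101312030325/16677181699666569 ≈ 0.9900415). Hence R_3(9) > 301, i.e. R_3(9) ≥ 302.

Largest n = 301; hence R_3(9) > 301.


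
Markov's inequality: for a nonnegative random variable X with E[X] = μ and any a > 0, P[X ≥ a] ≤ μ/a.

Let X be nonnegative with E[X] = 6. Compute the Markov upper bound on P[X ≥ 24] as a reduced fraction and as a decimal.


μ = E[X] = 6, a = 24.
Markov: P[X ≥ 24] ≤ μ/a = (6)/24 = 1/4.
Numerically: ≈ 0.250.
(Since a = 24 > μ = 6.000, the bound 1/4 is < 1 and informative.)

P[X ≥ 24] ≤ 1/4 ≈ 0.250.


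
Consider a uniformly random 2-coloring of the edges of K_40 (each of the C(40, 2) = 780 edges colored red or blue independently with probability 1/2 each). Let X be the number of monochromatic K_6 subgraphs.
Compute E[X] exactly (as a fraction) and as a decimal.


Let X = Σ_S X_S over the C(40, 6) = 3838380 subsets S of size 6, where X_S = 1 if the K_6 on S is monochromatic.
For a fixed S, the K_6 on S has C(6, 2) = 15 edges. P[all 15 edges red] = (1/2)^15, and likewise for blue, so P[monochromatic] = 2·(1/2)^15 = 2^{1 − 15} = 1/16384.
By linearity: E[X] = C(40, 6) · 2^{1 − 15} = 3838380 · 1/16384 = 959595/4096.
Numerically: E[X] ≈ 234.276123.

E[X] = C(40,6)·2^(1−C(6,2)) = 959595/4096 ≈ 234.276123.


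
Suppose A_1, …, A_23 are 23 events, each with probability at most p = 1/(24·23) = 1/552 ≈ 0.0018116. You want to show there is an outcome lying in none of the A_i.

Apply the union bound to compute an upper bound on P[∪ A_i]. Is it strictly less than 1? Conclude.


Union bound: P[∪_{i=1}^{23} A_i] ≤ Σ_i P[A_i] ≤ 23·p = 23·(1/552) = 1/24.
Numerically: 1/24 ≈ 0.0416667.
Is 1/24 < 1? YES.
Since P[∪ A_i] ≤ 1/24 < 1, the complement has P[∩ A_i^c] ≥ 1 − 1/24 = 23/24 > 0, so some outcome avoids every A_i.

23·p = 1/24 ≈ 0.0416667; existence CERTIFIED by the union bound.


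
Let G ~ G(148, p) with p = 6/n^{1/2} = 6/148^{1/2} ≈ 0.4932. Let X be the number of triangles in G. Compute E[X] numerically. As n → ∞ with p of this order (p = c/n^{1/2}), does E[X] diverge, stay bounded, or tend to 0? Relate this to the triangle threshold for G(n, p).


Number of potential triangles: C(148, 3) = 529396.
Each occurs with probability p³ ≈ (0.4932)³ ≈ 1.1996683e-01.
By linearity: E[X] = C(148, 3)·p³ ≈ 529396 · 1.1996683e-01 ≈ 63509.95918.
Since α = 1/2 < 1, p = c/n^{1/2} ≫ 1/n is above the triangle threshold p ~ 1/n. Asymptotically E[X] ~ (c³/6)·n^{3(1−α)} = (6³/6)·n^{1.5} → ∞; triangles are abundant w.h.p.

E[X] ≈ 63509.95918; in regime p = Θ(1/n^{1/2}) E[X] diverges (above the triangle threshold p ~ 1/n).


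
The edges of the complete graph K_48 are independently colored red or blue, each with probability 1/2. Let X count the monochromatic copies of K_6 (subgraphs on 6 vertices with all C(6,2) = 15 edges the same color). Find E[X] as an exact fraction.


Let X = Σ_S X_S over the C(48, 6) = 12271512 subsets S of size 6, where X_S = 1 if the K_6 on S is monochromatic.
For a fixed S, the K_6 on S has C(6, 2) = 15 edges. P[all 15 edges red] = (1/2)^15, and likewise for blue, so P[monochromatic] = 2·(1/2)^15 = 2^{1 − 15} = 1/16384.
By linearity of expectation: E[X] = C(48, 6) · 2^{1 − 15} = 12271512 · 1/16384 = 1533939/2048.
Numerically: E[X] ≈ 748.993652.

E[X] = C(48,6)·2^(1−C(6,2)) = 1533939/2048 ≈ 748.993652.


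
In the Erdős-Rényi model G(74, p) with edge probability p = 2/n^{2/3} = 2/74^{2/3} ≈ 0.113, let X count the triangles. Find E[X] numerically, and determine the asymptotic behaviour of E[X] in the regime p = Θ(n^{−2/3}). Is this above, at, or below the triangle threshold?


Number of potential triangles: C(74, 3) = 64824.
Each occurs with probability p³ ≈ (0.113)³ ≈ 1.46092e-03.
By linearity: E[X] = C(74, 3)·p³ ≈ 64824 · 1.46092e-03 ≈ 94.703.
Since α = 2/3 < 1, p = c/n^{2/3} ≫ 1/n is above the triangle threshold p ~ 1/n. Asymptotically E[X] ~ (c³/6)·n^{3(1−α)} = (2³/6)·n^{1} → ∞; triangles are abundant w.h.p.

E[X] ≈ 94.703; in regime p = Θ(1/n^{2/3}) E[X] diverges (above the triangle threshold p ~ 1/n).


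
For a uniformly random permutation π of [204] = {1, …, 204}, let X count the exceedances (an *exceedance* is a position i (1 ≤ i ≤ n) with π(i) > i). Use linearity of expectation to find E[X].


Write X = Σ_{i=1}^{204} X_i, where X_i = 1_{π(i) > i}.
For each fixed i, π(i) is uniform over {1, …, 204} (marginal of a uniform permutation), so P[π(i) > i] = (n − i)/n. Summing: Σ_{i=1}^{204} (n − i)/n = (0 + 1 + … + 203)/204 = 204(204 − 1)/(2·204) = (204 − 1)/2.
Hence E[X] = Σ_{i=1}^{204} (204 − i)/204 = 203/2 ≈ 101.50000.

E[X] = 203/2 = 101.50000.


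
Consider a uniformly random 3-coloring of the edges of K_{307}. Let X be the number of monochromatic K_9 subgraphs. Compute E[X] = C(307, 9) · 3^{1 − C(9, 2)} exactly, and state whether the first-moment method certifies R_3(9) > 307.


E[X] = C(307, 9) · 3^{1 − 36} = 59303278327292350 · 3^{−35} = 59303278327292350/50031545098999707.
As a reduced fraction: E[X] = 59303278327292350/50031545098999707 ≈ 1.185.
Is E[X] < 1? NO.
Since E[X] ≥ 1, the first-moment bound is inconclusive at n = 307; it does NOT by itself certify R_3(9) > 307.

E[X] = 59303278327292350/50031545098999707 ≈ 1.185; E[X] ≥ 1; first-moment method inconclusive here.


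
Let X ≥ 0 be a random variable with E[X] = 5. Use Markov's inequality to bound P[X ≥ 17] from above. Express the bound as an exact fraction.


μ = E[X] = 5, a = 17.
Markov: P[X ≥ 17] ≤ μ/a = (5)/17 = 5/17.
Numerically: ≈ 0.2941.
(Since a = 17 > μ = 5.0000, the bound 5/17 is < 1 and informative.)

P[X ≥ 17] ≤ 5/17 ≈ 0.2941.


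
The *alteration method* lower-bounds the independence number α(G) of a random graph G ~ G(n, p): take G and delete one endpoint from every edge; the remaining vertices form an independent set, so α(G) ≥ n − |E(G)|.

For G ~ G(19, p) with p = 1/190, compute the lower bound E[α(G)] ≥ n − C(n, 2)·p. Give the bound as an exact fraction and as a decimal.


E[|E(G)|] = C(19, 2)·p = 171 · (1/190) = 9/10.
E[α(G)] ≥ n − E[|E(G)|] = 19 − 9/10 = 181/10.
Numerically: ≈ 18.100.
(This is only a lower bound; the true E[α(G)] may be larger.)

E[α(G)] ≥ 181/10 ≈ 18.100.


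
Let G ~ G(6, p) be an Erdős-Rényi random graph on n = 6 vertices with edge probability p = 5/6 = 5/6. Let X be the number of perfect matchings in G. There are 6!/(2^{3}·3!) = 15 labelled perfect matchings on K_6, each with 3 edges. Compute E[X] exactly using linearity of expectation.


K_6 has 6!/(2^{3}·3!) = 15 labelled perfect matchings.
For each such perfect matching H, let X_H = 1 if all 3 edges of H are present in G. Then P[X_H = 1] = p^{3} = (5/6)^{3} = 125/216.
By linearity of expectation: E[X] = Σ_H E[X_H] = 15 · p^{3} = 15 · 125/216 = 625/72.
Numerically: E[X] ≈ 8.68056.

E[X] = 15 · (5/6)^{3} = 625/72 ≈ 8.68056.


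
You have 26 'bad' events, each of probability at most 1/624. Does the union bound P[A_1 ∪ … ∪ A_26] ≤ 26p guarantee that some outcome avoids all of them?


Union bound: P[∪_{i=1}^{26} A_i] ≤ Σ_i P[A_i] ≤ 26·p = 26·(1/624) = 1/24.
Numerically: 1/24 ≈ 0.0416667.
Is 1/24 < 1? YES.
Since P[∪ A_i] ≤ 1/24 < 1, the complement has P[∩ A_i^c] ≥ 1 − 1/24 = 23/24 > 0, so some outcome avoids every A_i.

26·p = 1/24 ≈ 0.0416667; existence CERTIFIED by the union bound.


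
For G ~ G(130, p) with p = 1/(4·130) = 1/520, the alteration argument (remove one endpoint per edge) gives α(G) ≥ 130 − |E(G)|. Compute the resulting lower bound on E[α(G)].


E[|E(G)|] = C(130, 2)·p = 8385 · (1/520) = 129/8.
E[α(G)] ≥ n − E[|E(G)|] = 130 − 129/8 = 911/8.
Numerically: ≈ 113.87500.
(This is only a lower bound; the true E[α(G)] may be larger.)

E[α(G)] ≥ 911/8 ≈ 113.87500.


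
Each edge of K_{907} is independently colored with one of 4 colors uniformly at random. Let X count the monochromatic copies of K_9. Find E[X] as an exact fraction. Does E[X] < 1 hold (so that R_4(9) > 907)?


E[X] = C(907, 9) · 4^{1 − 36} = 1100045734961417331175 · 4^{−35} = 1100045734961417331175/1180591620717411303424.
As a reduced fraction: E[X] = 1100045734961417331175/1180591620717411303424 ≈ 0.932.
Is E[X] < 1? YES.
Since E[X] < 1, there exists a 4-coloring of K_{907} with no monochromatic K_9; hence R_4(9) > 907.

E[X] = 1100045734961417331175/1180591620717411303424 ≈ 0.932; E[X] < 1, so R_4(9) > 907.


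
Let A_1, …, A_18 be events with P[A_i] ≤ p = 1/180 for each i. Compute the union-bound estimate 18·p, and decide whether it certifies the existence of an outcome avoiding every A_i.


Union bound: P[∪_{i=1}^{18} A_i] ≤ Σ_i P[A_i] ≤ 18·p = 18·(1/180) = 1/10.
Numerically: 1/10 ≈ 0.10000.
Is 1/10 < 1? YES.
Since P[∪ A_i] ≤ 1/10 < 1, the complement has P[∩ A_i^c] ≥ 1 − 1/10 = 9/10 > 0, so some outcome avoids every A_i.

18·p = 1/10 ≈ 0.10000; existence CERTIFIED by the union bound.


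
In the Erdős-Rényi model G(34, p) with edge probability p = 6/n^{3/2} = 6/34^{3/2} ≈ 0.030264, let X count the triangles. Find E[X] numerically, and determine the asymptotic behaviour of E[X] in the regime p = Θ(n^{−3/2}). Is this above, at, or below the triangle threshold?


Number of potential triangles: C(34, 3) = 5984.
Each occurs with probability p³ ≈ (0.030264)³ ≈ 2.7720345e-05.
By linearity: E[X] = C(34, 3)·p³ ≈ 5984 · 2.7720345e-05 ≈ 0.16588.
Since α = 3/2 > 1, p = c/n^{3/2} = o(1/n) is below the triangle threshold p ~ 1/n. Asymptotically E[X] ~ (c³/6)·n^{3(1−α)} = (6³/6)·n^{-1.5} → 0, so by Markov's inequality G has no triangles w.h.p.

E[X] ≈ 0.16588; in regime p = Θ(1/n^{3/2}) E[X] tends to 0 (below the triangle threshold p ~ 1/n).


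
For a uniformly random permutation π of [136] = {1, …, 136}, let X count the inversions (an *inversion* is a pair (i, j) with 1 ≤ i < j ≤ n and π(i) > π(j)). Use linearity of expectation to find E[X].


Write X = Σ X_I over the C(136, 2) = 9180 pairs i < j, with X_I the indicator of one inversion.
There are 9180 indicators.
For each fixed pair i < j, the values π(i) and π(j) are two distinct elements of {1, …, 136} in uniformly random order; by symmetry P[π(i) > π(j)] = 1/2.
By linearity: E[X] = 9180 · (1/2) = C(136, 2) · (1/2) = 9180/2 = 4590 ≈ 4590.0000.

E[X] = 4590 = 4590.0000.


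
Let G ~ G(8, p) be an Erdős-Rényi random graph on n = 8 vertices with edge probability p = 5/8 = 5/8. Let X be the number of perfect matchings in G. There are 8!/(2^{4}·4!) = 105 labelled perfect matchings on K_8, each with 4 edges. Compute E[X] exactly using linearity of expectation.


K_8 has 8!/(2^{4}·4!) = 105 labelled perfect matchings.
For each such perfect matching H, let X_H = 1 if all 4 edges of H are present in G. Then P[X_H = 1] = p^{4} = (5/8)^{4} = 625/4096.
By linearity of expectation: E[X] = Σ_H E[X_H] = 105 · p^{4} = 105 · 625/4096 = 65625/4096.
Numerically: E[X] ≈ 16.02.

E[X] = 105 · (5/8)^{4} = 65625/4096 ≈ 16.02.


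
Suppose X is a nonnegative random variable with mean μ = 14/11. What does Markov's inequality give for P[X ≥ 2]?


μ = E[X] = 14/11, a = 2.
Markov: P[X ≥ 2] ≤ μ/a = (14/11)/2 = 7/11.
Numerically: ≈ 0.636364.
(Since a = 2 > μ = 1.272727, the bound 7/11 is < 1 and informative.)

P[X ≥ 2] ≤ 7/11 ≈ 0.636364.


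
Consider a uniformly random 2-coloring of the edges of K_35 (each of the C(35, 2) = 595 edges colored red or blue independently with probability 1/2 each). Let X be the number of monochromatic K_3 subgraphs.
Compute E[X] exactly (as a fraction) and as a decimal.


Let X = Σ_S X_S over the C(35, 3) = 6545 subsets S of size 3, where X_S = 1 if the K_3 on S is monochromatic.
For a fixed S, the K_3 on S has C(3, 2) = 3 edges. P[all 3 edges red] = (1/2)^3, and likewise for blue, so P[monochromatic] = 2·(1/2)^3 = 2^{1 − 3} = 1/4.
By linearity: E[X] = C(35, 3) · 2^{1 − 3} = 6545 · 1/4 = 6545/4.
Numerically: E[X] ≈ 1636.250.

E[X] = C(35,3)·2^(1−C(3,2)) = 6545/4 ≈ 1636.250.


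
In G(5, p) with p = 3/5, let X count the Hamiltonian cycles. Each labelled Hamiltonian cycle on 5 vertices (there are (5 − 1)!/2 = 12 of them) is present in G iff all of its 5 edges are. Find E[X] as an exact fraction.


K_5 has (5 − 1)!/2 = 12 labelled Hamiltonian cycles.
For each such Hamiltonian cycle H, let X_H = 1 if all 5 edges of H are present in G. Then P[X_H = 1] = p^{5} = (3/5)^{5} = 243/3125.
Summing the indicators: E[X] = Σ_H E[X_H] = 12 · p^{5} = 12 · 243/3125 = 2916/3125.
Numerically: E[X] ≈ 0.93312.

E[X] = 12 · (3/5)^{5} = 2916/3125 ≈ 0.93312.


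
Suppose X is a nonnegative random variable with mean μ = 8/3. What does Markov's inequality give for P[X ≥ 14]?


μ = E[X] = 8/3, a = 14.
Markov: P[X ≥ 14] ≤ μ/a = (8/3)/14 = 4/21.
Numerically: ≈ 0.1905.
(Since a = 14 > μ = 2.6667, the bound 4/21 is < 1 and informative.)

P[X ≥ 14] ≤ 4/21 ≈ 0.1905.


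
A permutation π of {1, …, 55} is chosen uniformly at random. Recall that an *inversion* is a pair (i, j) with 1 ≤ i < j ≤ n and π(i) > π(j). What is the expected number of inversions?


Write X = Σ X_I over the C(55, 2) = 1485 pairs i < j, with X_I the indicator of one inversion.
There are 1485 indicators.
For each fixed pair i < j, the values π(i) and π(j) are two distinct elements of {1, …, 55} in uniformly random order; by symmetry P[π(i) > π(j)] = 1/2.
By linearity: E[X] = 1485 · (1/2) = C(55, 2) · (1/2) = 1485/2 = 1485/2 ≈ 742.5000.

E[X] = 1485/2 = 742.5000.


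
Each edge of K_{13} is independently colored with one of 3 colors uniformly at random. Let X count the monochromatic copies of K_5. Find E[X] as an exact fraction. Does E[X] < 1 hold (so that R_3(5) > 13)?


E[X] = C(13, 5) · 3^{1 − 10} = 1287 · 3^{−9} = 1287/19683.
As a reduced fraction: E[X] = 143/2187 ≈ 0.065.
Is E[X] < 1? YES.
Since E[X] < 1, there exists a 3-coloring of K_{13} with no monochromatic K_5; hence R_3(5) > 13.

E[X] = 143/2187 ≈ 0.065; E[X] < 1, so R_3(5) > 13.


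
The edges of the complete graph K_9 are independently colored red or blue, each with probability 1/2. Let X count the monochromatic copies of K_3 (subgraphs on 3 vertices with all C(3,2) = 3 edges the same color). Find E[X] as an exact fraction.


Let X = Σ_S X_S over the C(9, 3) = 84 subsets S of size 3, where X_S = 1 if the K_3 on S is monochromatic.
For a fixed S, the K_3 on S has C(3, 2) = 3 edges. P[all 3 edges red] = (1/2)^3, and likewise for blue, so P[monochromatic] = 2·(1/2)^3 = 2^{1 − 3} = 1/4.
By linearity of expectation: E[X] = C(9, 3) · 2^{1 − 3} = 84 · 1/4 = 21.
Numerically: E[X] ≈ 21.000000.

E[X] = C(9,3)·2^(1−C(3,2)) = 21 ≈ 21.000000.


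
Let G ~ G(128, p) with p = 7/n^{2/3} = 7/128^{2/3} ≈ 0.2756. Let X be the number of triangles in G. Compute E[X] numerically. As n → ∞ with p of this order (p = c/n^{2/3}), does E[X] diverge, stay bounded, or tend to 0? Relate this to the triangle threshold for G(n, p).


Number of potential triangles: C(128, 3) = 341376.
Each occurs with probability p³ ≈ (0.2756)³ ≈ 2.093506e-02.
By linearity: E[X] = C(128, 3)·p³ ≈ 341376 · 2.093506e-02 ≈ 7146.7266.
Since α = 2/3 < 1, p = c/n^{2/3} ≫ 1/n is above the triangle threshold p ~ 1/n. Asymptotically E[X] ~ (c³/6)·n^{3(1−α)} = (7³/6)·n^{1} → ∞; triangles are abundant w.h.p.

E[X] ≈ 7146.7266; in regime p = Θ(1/n^{2/3}) E[X] diverges (above the triangle threshold p ~ 1/n).


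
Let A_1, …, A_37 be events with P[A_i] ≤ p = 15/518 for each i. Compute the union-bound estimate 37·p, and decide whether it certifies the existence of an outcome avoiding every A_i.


Union bound: P[∪_{i=1}^{37} A_i] ≤ Σ_i P[A_i] ≤ 37·p = 37·(15/518) = 15/14.
Numerically: 15/14 ≈ 1.07143.
Is 15/14 < 1? NO.
Since the bound 15/14 is ≥ 1, the union bound is uninformative here; it does NOT by itself certify existence.

37·p = 15/14 ≈ 1.07143; existence NOT certified by the union bound.


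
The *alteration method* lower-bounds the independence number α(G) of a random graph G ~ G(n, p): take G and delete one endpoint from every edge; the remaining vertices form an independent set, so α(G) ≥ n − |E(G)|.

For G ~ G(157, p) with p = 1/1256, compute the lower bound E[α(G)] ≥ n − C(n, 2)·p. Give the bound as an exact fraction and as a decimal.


E[|E(G)|] = C(157, 2)·p = 12246 · (1/1256) = 39/4.
E[α(G)] ≥ n − E[|E(G)|] = 157 − 39/4 = 589/4.
Numerically: ≈ 147.250.
(This is only a lower bound; the true E[α(G)] may be larger.)

E[α(G)] ≥ 589/4 ≈ 147.250.


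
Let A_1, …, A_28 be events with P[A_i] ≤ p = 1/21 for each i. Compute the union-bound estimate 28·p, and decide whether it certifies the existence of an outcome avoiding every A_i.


Union bound: P[∪_{i=1}^{28} A_i] ≤ Σ_i P[A_i] ≤ 28·p = 28·(1/21) = 4/3.
Numerically: 4/3 ≈ 1.333333.
Is 4/3 < 1? NO.
Since the bound 4/3 is ≥ 1, the union bound is uninformative here; it does NOT by itself certify existence.

28·p = 4/3 ≈ 1.333333; existence NOT certified by the union bound.


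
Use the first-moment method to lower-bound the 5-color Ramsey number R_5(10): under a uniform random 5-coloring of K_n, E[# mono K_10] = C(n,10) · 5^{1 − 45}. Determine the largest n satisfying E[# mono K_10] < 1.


We need C(n, 10) · 5^{1 − 45} < 1, i.e. C(n, 10) < 5^{45 − 1} = 5684341886080801486968994140625.
Check values of n near the boundary:
  n = 5391: C(5391, 10) = 5666344714787188828795213697883; 5666344714787188828795213697883 < 5684341886080801486968994140625? YES
  n = 5392: C(5392, 10) = 5676873040158402483252283957448; 5676873040158402483252283957448 < 5684341886080801486968994140625? YES
  n = 5393: C(5393, 10) = 5687418968154238267170642278008; 5687418968154238267170642278008 < 5684341886080801486968994140625? NO
  n = 5394: C(5394, 10) = 5697982524930156243149785372878; 5697982524930156243149785372878 < 5684341886080801486968994140625? NO
The largest n with C(n, 10) < 5684341886080801486968994140625 is n = 5392 (where E[X] = 5676873040158402483252283957448/5684341886080801486968994140625 ≈ 0.999). Hence R_5(10) > 5392, i.e. R_5(10) ≥ 5393.

Largest n = 5392; hence R_5(10) > 5392.


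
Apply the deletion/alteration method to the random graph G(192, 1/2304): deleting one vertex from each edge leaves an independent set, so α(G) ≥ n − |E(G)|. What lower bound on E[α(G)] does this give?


E[|E(G)|] = C(192, 2)·p = 18336 · (1/2304) = 191/24.
E[α(G)] ≥ n − E[|E(G)|] = 192 − 191/24 = 4417/24.
Numerically: ≈ 184.04167.
(This is only a lower bound; the true E[α(G)] may be larger.)

E[α(G)] ≥ 4417/24 ≈ 184.04167.


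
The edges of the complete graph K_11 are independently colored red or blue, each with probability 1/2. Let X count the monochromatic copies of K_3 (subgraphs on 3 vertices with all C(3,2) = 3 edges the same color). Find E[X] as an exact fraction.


Let X = Σ_S X_S over the C(11, 3) = 165 subsets S of size 3, where X_S = 1 if the K_3 on S is monochromatic.
For a fixed S, the K_3 on S has C(3, 2) = 3 edges. P[all 3 edges red] = (1/2)^3, and likewise for blue, so P[monochromatic] = 2·(1/2)^3 = 2^{1 − 3} = 1/4.
Summing: E[X] = C(11, 3) · 2^{1 − 3} = 165 · 1/4 = 165/4.
Numerically: E[X] ≈ 41.250000.

E[X] = C(11,3)·2^(1−C(3,2)) = 165/4 ≈ 41.250000.


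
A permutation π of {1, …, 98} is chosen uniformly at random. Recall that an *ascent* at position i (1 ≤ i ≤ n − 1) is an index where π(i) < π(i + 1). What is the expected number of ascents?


Write X = Σ X_I over i = 1, …, 97, with X_I the indicator of one ascent.
There are 97 indicators.
For each fixed i, the pair (π(i), π(i+1)) is a uniformly random ordered pair of distinct values from {1, …, 98}; by symmetry P[π(i) < π(i+1)] = 1/2.
By linearity: E[X] = 97 · (1/2) = (98 − 1) · (1/2) = 97/2 ≈ 48.5000.

E[X] = 97/2 = 48.5000.


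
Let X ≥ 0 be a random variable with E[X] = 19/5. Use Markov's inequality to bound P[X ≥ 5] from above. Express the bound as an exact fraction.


μ = E[X] = 19/5, a = 5.
Markov: P[X ≥ 5] ≤ μ/a = (19/5)/5 = 19/25.
Numerically: ≈ 0.760.
(Since a = 5 > μ = 3.800, the bound 19/25 is < 1 and informative.)

P[X ≥ 5] ≤ 19/25 ≈ 0.760.


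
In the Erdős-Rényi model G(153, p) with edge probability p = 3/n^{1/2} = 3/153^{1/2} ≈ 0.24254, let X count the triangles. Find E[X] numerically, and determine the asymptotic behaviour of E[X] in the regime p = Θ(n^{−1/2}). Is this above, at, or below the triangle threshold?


Number of potential triangles: C(153, 3) = 585276.
Each occurs with probability p³ ≈ (0.24254)³ ≈ 1.4266801e-02.
By linearity: E[X] = C(153, 3)·p³ ≈ 585276 · 1.4266801e-02 ≈ 8350.01650.
Since α = 1/2 < 1, p = c/n^{1/2} ≫ 1/n is above the triangle threshold p ~ 1/n. Asymptotically E[X] ~ (c³/6)·n^{3(1−α)} = (3³/6)·n^{1.5} → ∞; triangles are abundant w.h.p.

E[X] ≈ 8350.01650; in regime p = Θ(1/n^{1/2}) E[X] diverges (above the triangle threshold p ~ 1/n).


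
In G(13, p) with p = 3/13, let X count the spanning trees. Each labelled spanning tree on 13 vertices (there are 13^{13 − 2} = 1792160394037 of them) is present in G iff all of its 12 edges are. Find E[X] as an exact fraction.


K_13 has 13^{13 − 2} = 1792160394037 labelled spanning trees.
For each such spanning tree H, let X_H = 1 if all 12 edges of H are present in G. Then P[X_H = 1] = p^{12} = (3/13)^{12} = 531441/23298085122481.
By linearity of expectation: E[X] = Σ_H E[X_H] = 1792160394037 · p^{12} = 1792160394037 · 531441/23298085122481 = 531441/13.
Numerically: E[X] ≈ 40880.1.

E[X] = 1792160394037 · (3/13)^{12} = 531441/13 ≈ 40880.1.
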